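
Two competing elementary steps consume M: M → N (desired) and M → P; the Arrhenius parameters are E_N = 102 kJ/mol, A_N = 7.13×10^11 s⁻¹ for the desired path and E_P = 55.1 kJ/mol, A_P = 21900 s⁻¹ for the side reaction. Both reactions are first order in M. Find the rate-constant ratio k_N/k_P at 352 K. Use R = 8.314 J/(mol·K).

3.57

k_N/k_P = (A_N/A_P)·exp[−(E_N−E_P)/(RT)] = (A_N/A_P)·exp[(E_P−E_N)/(RT)].
(E_P−E_N)/(RT) = (55.1−102)×10³/(8.314×352) = -46900/2927 = -16.03.
k_N/k_P = (7.13×10^11/21900)·exp(-16.03) = 3.256×10^7 × 1.097×10^-7 = 3.57.
Since E_N > E_P, raising the temperature improves selectivity toward N.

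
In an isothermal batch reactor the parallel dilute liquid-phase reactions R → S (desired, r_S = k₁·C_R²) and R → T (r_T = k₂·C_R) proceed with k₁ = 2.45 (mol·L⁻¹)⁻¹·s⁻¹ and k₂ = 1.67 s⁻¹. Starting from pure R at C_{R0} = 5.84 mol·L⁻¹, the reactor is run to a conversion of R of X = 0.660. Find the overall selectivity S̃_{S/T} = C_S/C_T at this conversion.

5.32

C_R = C_{R0}(1−X) = 1.986 mol·L⁻¹.
Along a PFR/batch, dC_T/dC_R = −r_T/(r_S+r_T) = −k₂/(k₂+k₁·C_R).
Integrating from C_{R0} to C_R: C_T = (1.67/2.45)·ln[(1.67+2.45·5.84)/(1.67+2.45·1.99)] = 0.6816·ln(15.98/6.535) = 0.6094 mol·L⁻¹.
Then C_S = (C_{R0}−C_R) − C_T = 3.854 − 0.6094 = 3.245 mol·L⁻¹.
S̃_{S/T} = C_S/C_T = 3.245/0.6094 = 5.32.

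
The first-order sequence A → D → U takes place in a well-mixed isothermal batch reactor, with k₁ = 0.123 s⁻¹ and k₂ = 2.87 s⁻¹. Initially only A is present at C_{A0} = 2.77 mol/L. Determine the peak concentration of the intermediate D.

For a first-order series the maximum intermediate yield is C_{D,max}/C_{A0} = (k₁/k₂)^[k₂/(k₂−k₁)].
= (0.123/2.87)^(2.87/(2.87−0.123)) = (0.04286)^(1.045) = 0.03722.
C_{D,max} = 0.03722×2.77 = 0.103 mol/L.

0.103 mol/L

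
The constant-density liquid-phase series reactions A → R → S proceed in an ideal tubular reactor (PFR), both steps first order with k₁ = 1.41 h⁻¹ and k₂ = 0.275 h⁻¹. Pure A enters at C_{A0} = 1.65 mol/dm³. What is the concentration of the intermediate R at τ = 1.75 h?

For first-order series with pure A initially, C_R(τ) = k₁C_{A0}/(k₂−k₁)·(e^(−k₁τ) − e^(−k₂τ)).
e^(−k₁τ) = e^(−1.41×1.75) = e^(−2.467) = 0.08480; e^(−k₂τ) = e^(−0.4813) = 0.6180.
C_R = 1.41×1.65/(0.275−1.41) × (0.08480−0.6180) = (-2.050)×(-0.5332) = 1.093 mol/dm³.

1.09 mol/dm³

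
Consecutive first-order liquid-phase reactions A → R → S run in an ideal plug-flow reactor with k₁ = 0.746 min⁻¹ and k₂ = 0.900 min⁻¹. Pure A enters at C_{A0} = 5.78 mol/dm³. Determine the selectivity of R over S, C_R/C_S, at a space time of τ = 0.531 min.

Solving the coupled first-order balances gives C_R(τ) = [k₁/(k₂−k₁)]·C_{A0}·(e^(−k₁τ) − e^(−k₂τ)).
e^(−k₁τ) = e^(−0.746×0.531) = e^(−0.3961) = 0.6729; e^(−k₂τ) = e^(−0.4779) = 0.6201.
C_R = 0.746×5.78/(0.900−0.746) × (0.6729−0.6201) = 28.00×0.05284 = 1.479 mol/dm³.
C_A = C_{A0}e^(−k₁τ) = 3.889 mol/dm³, so C_S = C_{A0}−C_A−C_R = 0.4111 mol/dm³; C_R/C_S = 3.60.

3.60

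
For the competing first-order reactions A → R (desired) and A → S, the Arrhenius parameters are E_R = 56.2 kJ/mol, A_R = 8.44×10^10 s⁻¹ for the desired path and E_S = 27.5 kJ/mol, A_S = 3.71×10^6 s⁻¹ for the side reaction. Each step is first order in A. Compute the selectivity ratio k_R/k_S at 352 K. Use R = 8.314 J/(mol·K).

1.25

With equal orders, S_{R/S} = k_R/k_S = (A_R/A_S)·exp[(E_S−E_R)/(RT)].
(E_S−E_R)/(RT) = (27.5−56.2)×10³/(8.314×352) = -28700/2927 = -9.807.
k_R/k_S = (8.44×10^10/3.71×10^6)·exp(-9.807) = 22749 × 5.507×10^-5 = 1.25.
Since E_R > E_S, raising the temperature improves selectivity toward R.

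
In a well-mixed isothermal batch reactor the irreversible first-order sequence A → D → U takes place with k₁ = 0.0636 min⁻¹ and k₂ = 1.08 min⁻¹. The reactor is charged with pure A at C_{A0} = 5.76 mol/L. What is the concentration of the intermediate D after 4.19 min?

The intermediate concentration in a first-order A→B→C sequence is C_D = k₁C_{A0}(e^(−k₁t) − e^(−k₂t))/(k₂−k₁).
e^(−k₁t) = e^(−0.0636×4.19) = e^(−0.2665) = 0.7661; e^(−k₂t) = e^(−4.525) = 0.01083.
C_D = 0.0636×5.76/(1.08−0.0636) × (0.7661−0.01083) = 0.3604×0.7552 = 0.2722 mol/L.

0.272 mol/L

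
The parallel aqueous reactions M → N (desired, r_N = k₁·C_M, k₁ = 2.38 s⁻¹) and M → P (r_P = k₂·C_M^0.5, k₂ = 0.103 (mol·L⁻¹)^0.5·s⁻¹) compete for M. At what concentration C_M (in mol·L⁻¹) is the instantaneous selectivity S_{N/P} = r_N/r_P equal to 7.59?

0.108 mol·L⁻¹

S_{N/P} = (k₁/k₂)·C_M^0.5 ⇒ C_M = (S·k₂/k₁)^(2).
= (7.59×0.103/2.38)^(2) = (0.3285)^(2) = 0.108 mol·L⁻¹.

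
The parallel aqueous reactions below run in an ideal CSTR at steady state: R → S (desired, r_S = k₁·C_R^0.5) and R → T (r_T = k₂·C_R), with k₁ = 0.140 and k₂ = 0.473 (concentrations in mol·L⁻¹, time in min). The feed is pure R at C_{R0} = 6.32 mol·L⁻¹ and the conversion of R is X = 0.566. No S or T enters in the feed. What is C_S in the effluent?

Exit C_R = C_{R0}(1−X) = 6.32×0.434 = 2.743 mol·L⁻¹.
In a CSTR the entire volume is at exit conditions, so r_S = 0.140×2.743^0.5 = 0.2319 and r_T = 0.473×2.743 = 1.297.
Fraction of consumed R going to S: r_S/(r_S+r_T) = 0.1516.
C_S = 0.1516·C_{R0}·X = 0.1516×6.32×0.566 = 0.542 mol·L⁻¹.

0.542 mol·L⁻¹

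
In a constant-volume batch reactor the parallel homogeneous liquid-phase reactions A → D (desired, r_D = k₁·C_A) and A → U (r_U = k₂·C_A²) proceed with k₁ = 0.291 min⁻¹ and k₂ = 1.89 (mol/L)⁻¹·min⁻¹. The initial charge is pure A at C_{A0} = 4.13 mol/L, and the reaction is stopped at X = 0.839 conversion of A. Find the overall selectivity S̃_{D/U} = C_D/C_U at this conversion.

0.0794

C_A = C_{A0}(1−X) = 0.6649 mol/L.
Along a PFR/batch, dC_D/dC_A = −r_D/(r_D+r_U) = −k₁/(k₁+k₂·C_A).
Integrating from C_{A0} to C_A: C_D = (0.291/1.89)·ln[(0.291+1.89·4.13)/(0.291+1.89·0.665)] = 0.1540·ln(8.097/1.548) = 0.2548 mol/L.
C_U = (C_{A0}−C_A)−C_D = 3.210 mol/L; S̃_{D/U} = 0.2548/3.210 = 0.0794.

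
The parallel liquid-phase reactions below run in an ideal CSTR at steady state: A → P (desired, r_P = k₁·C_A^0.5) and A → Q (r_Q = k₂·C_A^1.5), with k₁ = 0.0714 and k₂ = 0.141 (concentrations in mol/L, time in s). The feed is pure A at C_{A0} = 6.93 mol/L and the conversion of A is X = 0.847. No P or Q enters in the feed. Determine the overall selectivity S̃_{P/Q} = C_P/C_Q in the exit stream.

0.478

Exit C_A = C_{A0}(1−X) = 6.93×0.153 = 1.060 mol/L.
Rates in a CSTR are evaluated at the outlet concentration: r_P = 0.0714×1.060^0.5 = 0.07352, r_Q = 0.141×1.060^1.5 = 0.1539.
Overall selectivity = C_P/C_Q = r_Pτ/(r_Qτ) = r_P/r_Q = 0.478.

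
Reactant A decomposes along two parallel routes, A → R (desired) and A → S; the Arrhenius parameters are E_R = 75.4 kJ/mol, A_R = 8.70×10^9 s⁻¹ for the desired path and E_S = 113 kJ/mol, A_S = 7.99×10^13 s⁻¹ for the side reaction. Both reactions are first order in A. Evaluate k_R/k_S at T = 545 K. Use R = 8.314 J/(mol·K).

0.437

With equal orders, S_{R/S} = k_R/k_S = (A_R/A_S)·exp[(E_S−E_R)/(RT)].
(E_S−E_R)/(RT) = (113−75.4)×10³/(8.314×545) = 37600/4531 = 8.298.
k_R/k_S = (8.70×10^9/7.99×10^13)·exp(8.298) = 1.089×10^-4 × 4016 = 0.437.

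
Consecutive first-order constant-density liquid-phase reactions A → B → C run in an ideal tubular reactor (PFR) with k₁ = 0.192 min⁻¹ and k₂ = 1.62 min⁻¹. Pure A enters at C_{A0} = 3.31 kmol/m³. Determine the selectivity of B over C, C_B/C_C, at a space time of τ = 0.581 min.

The intermediate concentration in a first-order A→B→C sequence is C_B = k₁C_{A0}(e^(−k₁τ) − e^(−k₂τ))/(k₂−k₁).
e^(−k₁τ) = e^(−0.192×0.581) = e^(−0.1116) = 0.8944; e^(−k₂τ) = e^(−0.9412) = 0.3902.
C_B = 0.192×3.31/(1.62−0.192) × (0.8944−0.3902) = 0.4450×0.5043 = 0.2244 kmol/m³.
C_A = C_{A0}e^(−k₁τ) = 2.961 kmol/m³, so C_C = C_{A0}−C_A−C_B = 0.1250 kmol/m³; C_B/C_C = 1.80.

1.80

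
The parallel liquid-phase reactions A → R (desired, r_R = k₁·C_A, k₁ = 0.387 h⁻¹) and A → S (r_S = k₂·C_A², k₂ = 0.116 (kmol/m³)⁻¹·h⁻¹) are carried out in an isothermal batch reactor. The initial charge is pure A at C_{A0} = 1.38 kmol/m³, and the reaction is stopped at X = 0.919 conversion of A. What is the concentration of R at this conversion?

C_A = C_{A0}(1−X) = 0.1118 kmol/m³.
Along a PFR/batch, dC_R/dC_A = −r_R/(r_R+r_S) = −k₁/(k₁+k₂·C_A).
Integrating from C_{A0} to C_A: C_R = (0.387/0.116)·ln[(0.387+0.116·1.38)/(0.387+0.116·0.112)] = 3.336·ln(0.5471/0.4000) = 1.045 kmol/m³.

1.04 kmol/m³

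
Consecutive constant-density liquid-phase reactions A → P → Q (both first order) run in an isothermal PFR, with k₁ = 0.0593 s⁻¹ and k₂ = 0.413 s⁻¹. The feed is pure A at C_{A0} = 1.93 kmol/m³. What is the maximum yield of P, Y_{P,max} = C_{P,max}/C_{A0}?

At the optimum, C_{P,max}/C_{A0} = (k₁/k₂)^[k₂/(k₂−k₁)].
= (0.0593/0.413)^(0.413/(0.413−0.0593)) = (0.1436)^(1.168) = 0.1037.

0.104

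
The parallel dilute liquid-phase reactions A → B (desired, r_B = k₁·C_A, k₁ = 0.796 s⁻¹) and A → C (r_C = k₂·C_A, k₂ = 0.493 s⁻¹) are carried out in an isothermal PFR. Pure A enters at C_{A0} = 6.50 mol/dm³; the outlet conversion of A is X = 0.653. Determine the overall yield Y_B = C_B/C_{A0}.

0.403

C_A = C_{A0}(1−X) = 2.255 mol/dm³.
Both paths are first order in A, so the instantaneous fraction to B is constant: dC_B/d(−C_A) = k₁/(k₁+k₂) = 0.6175.
C_B = 0.6175·(C_{A0}−C_A) = 0.6175×4.245 = 2.62 mol/dm³.
Y_B = C_B/C_{A0} = 2.621/6.50 = 0.403.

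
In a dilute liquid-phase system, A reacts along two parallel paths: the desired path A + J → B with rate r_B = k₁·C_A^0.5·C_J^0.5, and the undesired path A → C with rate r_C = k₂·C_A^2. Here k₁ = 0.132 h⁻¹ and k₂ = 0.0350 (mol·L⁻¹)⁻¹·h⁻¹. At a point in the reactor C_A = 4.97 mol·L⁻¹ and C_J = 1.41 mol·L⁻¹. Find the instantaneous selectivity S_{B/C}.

0.404

S_{B/C} = r_B/r_C = (k₁·C_A^0.5·C_J^0.5)/(k₂·C_A^2) = (k₁/k₂)·C_A^-1.5·C_J^0.5.
= (0.132×4.970^0.5×1.410^0.5) / (0.0350×4.970^2) = 0.3494/0.8645 = 0.404.
The undesired path is higher order in A, so low C_A (CSTR or dilute feed) favours B.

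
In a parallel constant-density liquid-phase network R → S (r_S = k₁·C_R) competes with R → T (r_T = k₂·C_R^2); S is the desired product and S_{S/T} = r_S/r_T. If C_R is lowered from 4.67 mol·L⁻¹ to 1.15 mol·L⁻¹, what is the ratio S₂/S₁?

4.06

S_{S/T} = (k₁/k₂)·C_R⁻¹, so S₂/S₁ = (C_{R,2}/C_{R,1})⁻¹.
= 4.67/1.15 = 4.06.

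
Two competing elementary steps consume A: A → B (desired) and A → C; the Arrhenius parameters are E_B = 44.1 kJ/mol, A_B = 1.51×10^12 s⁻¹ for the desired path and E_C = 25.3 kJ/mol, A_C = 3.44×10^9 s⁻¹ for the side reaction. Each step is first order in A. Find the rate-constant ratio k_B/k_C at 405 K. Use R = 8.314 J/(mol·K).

Since both paths have the same order in A, the concentration cancels and S_{B/C} = k_B/k_C = (A_B/A_C)·exp[(E_C−E_B)/(RT)].
(E_C−E_B)/(RT) = (25.3−44.1)×10³/(8.314×405) = -18800/3367 = -5.583.
k_B/k_C = (1.51×10^12/3.44×10^9)·exp(-5.583) = 439.0 × 0.003760 = 1.65.

1.65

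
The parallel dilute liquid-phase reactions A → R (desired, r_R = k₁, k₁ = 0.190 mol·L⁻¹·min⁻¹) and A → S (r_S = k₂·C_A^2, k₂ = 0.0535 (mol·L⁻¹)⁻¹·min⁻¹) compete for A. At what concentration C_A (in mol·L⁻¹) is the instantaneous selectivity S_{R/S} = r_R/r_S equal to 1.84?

1.39 mol·L⁻¹

S_{R/S} = (k₁/k₂)·C_A^-2 ⇒ C_A = (S·k₂/k₁)^(-0.5).
= (1.84×0.0535/0.190)^(-0.5) = (0.5181)^(-0.5) = 1.39 mol·L⁻¹.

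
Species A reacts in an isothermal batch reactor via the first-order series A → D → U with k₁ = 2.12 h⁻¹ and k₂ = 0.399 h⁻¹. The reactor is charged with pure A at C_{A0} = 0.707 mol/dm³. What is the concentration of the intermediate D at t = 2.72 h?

0.291 mol/dm³

Solving the coupled first-order balances gives C_D(t) = [k₁/(k₂−k₁)]·C_{A0}·(e^(−k₁t) − e^(−k₂t)).
e^(−k₁t) = e^(−2.12×2.72) = e^(−5.766) = 0.003131; e^(−k₂t) = e^(−1.085) = 0.3378.
C_D = 2.12×0.707/(0.399−2.12) × (0.003131−0.3378) = (-0.8709)×(-0.3347) = 0.2915 mol/dm³.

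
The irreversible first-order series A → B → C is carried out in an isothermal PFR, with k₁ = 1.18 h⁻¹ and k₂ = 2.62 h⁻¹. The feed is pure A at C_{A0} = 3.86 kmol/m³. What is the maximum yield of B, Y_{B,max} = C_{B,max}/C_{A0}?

For a first-order series the maximum intermediate yield is C_{B,max}/C_{A0} = (k₁/k₂)^[k₂/(k₂−k₁)].
= (1.18/2.62)^(2.62/(2.62−1.18)) = (0.4504)^(1.819) = 0.2343.

0.234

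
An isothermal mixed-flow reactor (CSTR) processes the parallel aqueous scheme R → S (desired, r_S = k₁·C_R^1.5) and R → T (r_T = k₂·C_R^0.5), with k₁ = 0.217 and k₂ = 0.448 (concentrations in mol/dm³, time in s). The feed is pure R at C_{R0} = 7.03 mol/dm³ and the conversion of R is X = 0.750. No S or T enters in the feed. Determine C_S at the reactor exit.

Exit C_R = C_{R0}(1−X) = 7.03×0.250 = 1.758 mol/dm³.
Rates in a CSTR are evaluated at the outlet concentration: r_S = 0.217×1.758^1.5 = 0.5056, r_T = 0.448×1.758^0.5 = 0.5939.
Fraction of consumed R going to S: r_S/(r_S+r_T) = 0.4598.
C_S = 0.4598·C_{R0}·X = 0.4598×7.03×0.750 = 2.42 mol/dm³.

2.42 mol/dm³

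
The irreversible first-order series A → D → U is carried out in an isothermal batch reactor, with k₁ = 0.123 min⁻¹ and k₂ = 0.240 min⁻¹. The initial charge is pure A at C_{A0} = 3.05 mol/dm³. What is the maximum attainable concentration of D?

At the optimum, C_{D,max}/C_{A0} = (k₁/k₂)^[k₂/(k₂−k₁)].
= (0.123/0.240)^(0.240/(0.240−0.123)) = (0.5125)^(2.051) = 0.2538.
C_{D,max} = 0.2538×3.05 = 0.774 mol/dm³.

0.774 mol/dm³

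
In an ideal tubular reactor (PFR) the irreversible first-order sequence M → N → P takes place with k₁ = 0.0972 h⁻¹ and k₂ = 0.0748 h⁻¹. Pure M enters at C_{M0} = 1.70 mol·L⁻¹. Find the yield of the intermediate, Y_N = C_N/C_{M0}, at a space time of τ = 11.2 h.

For first-order series with pure M initially, C_N(τ) = k₁C_{M0}/(k₂−k₁)·(e^(−k₁τ) − e^(−k₂τ)).
e^(−k₁τ) = e^(−0.0972×11.2) = e^(−1.089) = 0.3367; e^(−k₂τ) = e^(−0.8378) = 0.4327.
C_N = 0.0972×1.70/(0.0748−0.0972) × (0.3367−0.4327) = (-7.377)×(-0.09600) = 0.7082 mol·L⁻¹.
Y_N = C_N/C_{M0} = 0.7082/1.70 = 0.417.

0.417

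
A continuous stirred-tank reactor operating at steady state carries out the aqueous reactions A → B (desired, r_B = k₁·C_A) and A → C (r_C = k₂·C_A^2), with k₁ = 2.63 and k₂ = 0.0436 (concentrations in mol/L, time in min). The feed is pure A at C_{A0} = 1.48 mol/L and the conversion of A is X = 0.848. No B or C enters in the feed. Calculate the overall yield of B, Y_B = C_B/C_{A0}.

Exit C_A = C_{A0}(1−X) = 1.48×0.152 = 0.2250 mol/L.
A CSTR operates uniformly at the exit composition, giving r_B = 0.5916 and r_C = 0.002206 (each k·C_A^n at C_A = 0.2250).
Fraction of consumed A going to B: r_B/(r_B+r_C) = 0.9963.
C_B = 0.9963·C_{A0}·X = 0.9963×1.48×0.848 = 1.25 mol/L; Y_B = C_B/C_{A0} = 0.845.

0.845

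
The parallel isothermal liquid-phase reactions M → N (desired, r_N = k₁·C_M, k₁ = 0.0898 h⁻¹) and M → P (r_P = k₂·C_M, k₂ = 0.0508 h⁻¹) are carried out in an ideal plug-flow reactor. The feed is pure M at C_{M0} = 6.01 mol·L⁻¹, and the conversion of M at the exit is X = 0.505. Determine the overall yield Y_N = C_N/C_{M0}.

0.323

C_M = C_{M0}(1−X) = 2.975 mol·L⁻¹.
Both paths are first order in M, so the instantaneous fraction to N is constant: dC_N/d(−C_M) = k₁/(k₁+k₂) = 0.6387.
C_N = 0.6387·(C_{M0}−C_M) = 0.6387×3.035 = 1.94 mol·L⁻¹.
Y_N = C_N/C_{M0} = 1.938/6.01 = 0.323.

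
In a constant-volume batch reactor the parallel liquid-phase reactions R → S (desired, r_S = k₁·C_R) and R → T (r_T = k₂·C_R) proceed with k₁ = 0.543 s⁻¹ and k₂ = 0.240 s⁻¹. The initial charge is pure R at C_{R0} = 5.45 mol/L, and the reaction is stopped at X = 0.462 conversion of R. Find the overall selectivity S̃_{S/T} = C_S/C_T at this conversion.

2.26

C_R = C_{R0}(1−X) = 2.932 mol/L.
Both paths are first order in R, so the instantaneous fraction to S is constant: dC_S/d(−C_R) = k₁/(k₁+k₂) = 0.6935.
C_S = 0.6935·(C_{R0}−C_R) = 0.6935×2.518 = 1.75 mol/L.
C_T = (C_{R0}−C_R)−C_S = 0.7718 mol/L; S̃_{S/T} = 1.746/0.7718 = 2.26.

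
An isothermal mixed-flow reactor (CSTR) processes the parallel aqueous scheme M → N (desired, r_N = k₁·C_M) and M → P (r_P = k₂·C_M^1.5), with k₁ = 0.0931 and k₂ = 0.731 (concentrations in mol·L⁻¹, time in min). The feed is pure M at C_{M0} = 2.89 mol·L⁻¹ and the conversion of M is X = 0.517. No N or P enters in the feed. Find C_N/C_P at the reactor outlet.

Exit C_M = C_{M0}(1−X) = 2.89×0.483 = 1.396 mol·L⁻¹.
In a CSTR the entire volume is at exit conditions, so r_N = 0.0931×1.396 = 0.1300 and r_P = 0.731×1.396^1.5 = 1.206.
Overall selectivity = C_N/C_P = r_Nτ/(r_Pτ) = r_N/r_P = 0.108.

0.108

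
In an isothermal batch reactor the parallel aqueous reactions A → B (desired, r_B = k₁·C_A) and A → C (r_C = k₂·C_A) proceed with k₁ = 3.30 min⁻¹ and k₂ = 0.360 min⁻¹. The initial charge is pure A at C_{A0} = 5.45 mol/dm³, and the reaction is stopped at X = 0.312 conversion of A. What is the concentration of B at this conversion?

1.53 mol/dm³

C_A = C_{A0}(1−X) = 3.750 mol/dm³.
Both paths are first order in A, so the instantaneous fraction to B is constant: dC_B/d(−C_A) = k₁/(k₁+k₂) = 0.9016.
C_B = 0.9016·(C_{A0}−C_A) = 0.9016×1.700 = 1.53 mol/dm³.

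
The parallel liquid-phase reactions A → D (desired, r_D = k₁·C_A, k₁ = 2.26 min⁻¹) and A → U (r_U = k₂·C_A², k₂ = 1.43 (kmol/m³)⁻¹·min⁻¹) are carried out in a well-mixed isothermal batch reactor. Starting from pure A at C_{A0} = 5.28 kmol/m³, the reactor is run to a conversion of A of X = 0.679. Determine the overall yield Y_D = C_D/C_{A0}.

0.221

C_A = C_{A0}(1−X) = 1.695 kmol/m³.
Along a PFR/batch, dC_D/dC_A = −r_D/(r_D+r_U) = −k₁/(k₁+k₂·C_A).
Integrating from C_{A0} to C_A: C_D = (2.26/1.43)·ln[(2.26+1.43·5.28)/(2.26+1.43·1.69)] = 1.580·ln(9.810/4.684) = 1.168 kmol/m³.
Y_D = C_D/C_{A0} = 1.168/5.28 = 0.221.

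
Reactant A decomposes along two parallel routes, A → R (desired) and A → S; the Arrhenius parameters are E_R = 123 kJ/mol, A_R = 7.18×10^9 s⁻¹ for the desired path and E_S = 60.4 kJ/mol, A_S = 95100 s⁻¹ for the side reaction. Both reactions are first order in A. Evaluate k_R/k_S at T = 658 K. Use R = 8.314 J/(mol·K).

With equal orders, S_{R/S} = k_R/k_S = (A_R/A_S)·exp[(E_S−E_R)/(RT)].
(E_S−E_R)/(RT) = (60.4−123)×10³/(8.314×658) = -62600/5471 = -11.44.
k_R/k_S = (7.18×10^9/95100)·exp(-11.44) = 75499 × 1.072×10^-5 = 0.810.
Since E_R > E_S, raising the temperature improves selectivity toward R.

0.810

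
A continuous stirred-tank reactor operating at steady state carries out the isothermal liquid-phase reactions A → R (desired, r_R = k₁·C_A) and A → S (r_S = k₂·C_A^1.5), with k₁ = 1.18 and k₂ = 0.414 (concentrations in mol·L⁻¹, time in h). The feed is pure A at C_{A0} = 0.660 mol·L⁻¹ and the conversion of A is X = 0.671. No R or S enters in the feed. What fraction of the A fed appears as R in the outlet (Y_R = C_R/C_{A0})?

0.577

Exit C_A = C_{A0}(1−X) = 0.660×0.329 = 0.2171 mol·L⁻¹.
Rates in a CSTR are evaluated at the outlet concentration: r_R = 1.18×0.2171 = 0.2562, r_S = 0.414×0.2171^1.5 = 0.04189.
Fraction of consumed A going to R: r_R/(r_R+r_S) = 0.8595.
C_R = 0.8595·C_{A0}·X = 0.8595×0.660×0.671 = 0.381 mol·L⁻¹; Y_R = C_R/C_{A0} = 0.577.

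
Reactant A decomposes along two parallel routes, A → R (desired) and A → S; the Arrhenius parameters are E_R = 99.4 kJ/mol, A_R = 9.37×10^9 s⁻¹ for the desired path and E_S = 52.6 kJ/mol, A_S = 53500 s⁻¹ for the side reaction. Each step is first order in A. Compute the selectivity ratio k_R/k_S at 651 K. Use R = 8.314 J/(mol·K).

With equal orders, S_{R/S} = k_R/k_S = (A_R/A_S)·exp[(E_S−E_R)/(RT)].
(E_S−E_R)/(RT) = (52.6−99.4)×10³/(8.314×651) = -46800/5412 = -8.647.
k_R/k_S = (9.37×10^9/53500)·exp(-8.647) = 1.751×10^5 × 1.757×10^-4 = 30.8.

30.8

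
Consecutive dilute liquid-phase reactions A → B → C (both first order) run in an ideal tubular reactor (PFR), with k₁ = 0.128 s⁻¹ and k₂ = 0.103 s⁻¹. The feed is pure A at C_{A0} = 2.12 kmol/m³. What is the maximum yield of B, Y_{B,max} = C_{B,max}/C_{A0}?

0.408

For a first-order series the maximum intermediate yield is C_{B,max}/C_{A0} = (k₁/k₂)^[k₂/(k₂−k₁)].
= (0.128/0.103)^(0.103/(0.103−0.128)) = (1.243)^(-4.120) = 0.4085.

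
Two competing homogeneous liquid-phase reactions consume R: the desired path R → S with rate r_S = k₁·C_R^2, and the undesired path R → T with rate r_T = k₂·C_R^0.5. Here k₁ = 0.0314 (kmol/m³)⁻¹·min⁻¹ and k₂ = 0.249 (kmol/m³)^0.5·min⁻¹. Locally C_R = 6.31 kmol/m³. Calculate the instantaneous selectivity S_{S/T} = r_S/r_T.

2.00

S_{S/T} = r_S/r_T = (k₁·C_R^2)/(k₂·C_R^0.5) = (k₁/k₂)·C_R^1.5.
= (0.0314×6.310^2) / (0.249×6.310^0.5) = 1.250/0.6255 = 2.00.
Since the desired path is higher order in R, keeping C_R high (PFR or concentrated feed) favours S.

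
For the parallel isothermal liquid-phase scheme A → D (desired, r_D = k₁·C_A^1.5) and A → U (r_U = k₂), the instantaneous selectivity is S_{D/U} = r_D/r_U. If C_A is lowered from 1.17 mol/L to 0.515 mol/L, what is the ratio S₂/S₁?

0.292

S_{D/U} = (k₁/k₂)·C_A^1.5, so S₂/S₁ = (C_{A,2}/C_{A,1})^1.5.
= (0.515/1.17)^1.5 = (0.4402)^1.5 = 0.292.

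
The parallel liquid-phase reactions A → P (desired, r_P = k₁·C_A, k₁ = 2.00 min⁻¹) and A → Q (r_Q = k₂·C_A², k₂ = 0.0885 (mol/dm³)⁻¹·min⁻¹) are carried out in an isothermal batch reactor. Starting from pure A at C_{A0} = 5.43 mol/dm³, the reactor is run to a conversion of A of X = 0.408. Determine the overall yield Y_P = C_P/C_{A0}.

C_A = C_{A0}(1−X) = 3.215 mol/dm³.
Along a PFR/batch, dC_P/dC_A = −r_P/(r_P+r_Q) = −k₁/(k₁+k₂·C_A).
Integrating from C_{A0} to C_A: C_P = (2.00/0.0885)·ln[(2.00+0.0885·5.43)/(2.00+0.0885·3.21)] = 22.60·ln(2.481/2.284) = 1.861 mol/dm³.
Y_P = C_P/C_{A0} = 1.861/5.43 = 0.343.

0.343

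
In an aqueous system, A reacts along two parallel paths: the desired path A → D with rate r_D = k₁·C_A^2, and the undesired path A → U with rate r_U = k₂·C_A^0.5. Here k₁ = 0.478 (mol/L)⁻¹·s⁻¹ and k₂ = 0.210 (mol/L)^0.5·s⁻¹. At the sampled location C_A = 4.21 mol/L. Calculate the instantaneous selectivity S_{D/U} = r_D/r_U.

19.7

S_{D/U} = r_D/r_U = (k₁·C_A^2)/(k₂·C_A^0.5) = (k₁/k₂)·C_A^1.5.
= (0.478×4.210^2) / (0.210×4.210^0.5) = 8.472/0.4309 = 19.7.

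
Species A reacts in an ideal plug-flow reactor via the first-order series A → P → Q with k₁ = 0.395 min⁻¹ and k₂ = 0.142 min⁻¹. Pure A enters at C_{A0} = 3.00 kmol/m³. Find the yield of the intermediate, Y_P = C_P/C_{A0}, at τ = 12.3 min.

0.260

For first-order series with pure A initially, C_P(τ) = k₁C_{A0}/(k₂−k₁)·(e^(−k₁τ) − e^(−k₂τ)).
e^(−k₁τ) = e^(−0.395×12.3) = e^(−4.859) = 0.007762; e^(−k₂τ) = e^(−1.747) = 0.1744.
C_P = 0.395×3.00/(0.142−0.395) × (0.007762−0.1744) = (-4.684)×(-0.1666) = 0.7803 kmol/m³.
Y_P = C_P/C_{A0} = 0.7803/3.00 = 0.260.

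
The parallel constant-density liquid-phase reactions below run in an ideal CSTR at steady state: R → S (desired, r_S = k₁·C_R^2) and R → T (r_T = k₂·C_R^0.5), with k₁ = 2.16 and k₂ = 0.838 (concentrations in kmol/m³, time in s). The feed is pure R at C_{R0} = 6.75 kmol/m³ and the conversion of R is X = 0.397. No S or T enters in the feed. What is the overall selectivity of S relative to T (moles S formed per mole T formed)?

Exit C_R = C_{R0}(1−X) = 6.75×0.603 = 4.070 kmol/m³.
In a CSTR the entire volume is at exit conditions, so r_S = 2.16×4.070^2 = 35.78 and r_T = 0.838×4.070^0.5 = 1.691.
Overall selectivity = C_S/C_T = r_Sτ/(r_Tτ) = r_S/r_T = 21.2.

21.2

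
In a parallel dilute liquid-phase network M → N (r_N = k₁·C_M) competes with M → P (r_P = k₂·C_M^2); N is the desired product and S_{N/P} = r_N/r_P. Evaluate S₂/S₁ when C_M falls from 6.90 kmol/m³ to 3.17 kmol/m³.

S_{N/P} = (k₁/k₂)·C_M⁻¹, so S₂/S₁ = (C_{M,2}/C_{M,1})⁻¹.
= 6.90/3.17 = 2.18.
Selectivity toward N rises as C_M falls — low-concentration operation is favoured.

2.18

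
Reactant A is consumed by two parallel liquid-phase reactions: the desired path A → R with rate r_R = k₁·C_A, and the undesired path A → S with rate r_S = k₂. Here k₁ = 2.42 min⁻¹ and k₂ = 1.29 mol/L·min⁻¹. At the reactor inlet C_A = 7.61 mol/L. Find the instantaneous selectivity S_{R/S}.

S_{R/S} = r_R/r_S = (k₁·C_A)/(k₂) = (k₁/k₂)·C_A.
= (2.42×7.610) / (1.29) = 18.42/1.290 = 14.3.
Since the desired path is higher order in A, keeping C_A high (PFR or concentrated feed) favours R.

14.3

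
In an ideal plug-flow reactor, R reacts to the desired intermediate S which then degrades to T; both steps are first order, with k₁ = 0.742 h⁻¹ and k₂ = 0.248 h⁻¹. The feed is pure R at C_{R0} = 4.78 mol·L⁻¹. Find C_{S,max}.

2.76 mol·L⁻¹

At the optimum, C_{S,max}/C_{R0} = (k₁/k₂)^[k₂/(k₂−k₁)].
= (0.742/0.248)^(0.248/(0.248−0.742)) = (2.992)^(-0.5020) = 0.5768.
C_{S,max} = 0.5768×4.78 = 2.76 mol·L⁻¹.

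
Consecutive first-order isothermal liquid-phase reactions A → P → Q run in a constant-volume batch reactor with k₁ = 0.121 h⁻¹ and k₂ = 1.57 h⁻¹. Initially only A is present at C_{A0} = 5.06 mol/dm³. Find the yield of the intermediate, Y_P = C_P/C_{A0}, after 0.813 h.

0.0524

Solving the coupled first-order balances gives C_P(t) = [k₁/(k₂−k₁)]·C_{A0}·(e^(−k₁t) − e^(−k₂t)).
e^(−k₁t) = e^(−0.121×0.813) = e^(−0.09837) = 0.9063; e^(−k₂t) = e^(−1.276) = 0.2790.
C_P = 0.121×5.06/(1.57−0.121) × (0.9063−0.2790) = 0.4225×0.6273 = 0.2650 mol/dm³.
Y_P = C_P/C_{A0} = 0.2650/5.06 = 0.0524.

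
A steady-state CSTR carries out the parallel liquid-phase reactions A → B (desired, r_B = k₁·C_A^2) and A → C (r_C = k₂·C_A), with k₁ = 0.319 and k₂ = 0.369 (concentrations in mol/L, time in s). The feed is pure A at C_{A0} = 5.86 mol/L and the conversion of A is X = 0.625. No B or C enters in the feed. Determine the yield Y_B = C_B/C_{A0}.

Exit C_A = C_{A0}(1−X) = 5.86×0.375 = 2.198 mol/L.
A CSTR operates uniformly at the exit composition, giving r_B = 1.540 and r_C = 0.8109 (each k·C_A^n at C_A = 2.198).
Fraction of consumed A going to B: r_B/(r_B+r_C) = 0.6551.
C_B = 0.6551·C_{A0}·X = 0.6551×5.86×0.625 = 2.40 mol/L; Y_B = C_B/C_{A0} = 0.409.

0.409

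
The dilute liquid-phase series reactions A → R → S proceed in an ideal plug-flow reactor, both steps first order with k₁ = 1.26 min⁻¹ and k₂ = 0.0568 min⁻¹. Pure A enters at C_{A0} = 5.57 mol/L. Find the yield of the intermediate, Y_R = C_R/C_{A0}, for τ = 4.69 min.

0.799

Solving the coupled first-order balances gives C_R(τ) = [k₁/(k₂−k₁)]·C_{A0}·(e^(−k₁τ) − e^(−k₂τ)).
e^(−k₁τ) = e^(−1.26×4.69) = e^(−5.909) = 0.002714; e^(−k₂τ) = e^(−0.2664) = 0.7661.
C_R = 1.26×5.57/(0.0568−1.26) × (0.002714−0.7661) = (-5.833)×(-0.7634) = 4.453 mol/L.
Y_R = C_R/C_{A0} = 4.453/5.57 = 0.799.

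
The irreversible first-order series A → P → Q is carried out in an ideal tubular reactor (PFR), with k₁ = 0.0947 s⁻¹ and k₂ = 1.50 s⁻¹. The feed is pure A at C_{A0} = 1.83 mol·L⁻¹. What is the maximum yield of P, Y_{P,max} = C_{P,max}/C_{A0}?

For a first-order series the maximum intermediate yield is C_{P,max}/C_{A0} = (k₁/k₂)^[k₂/(k₂−k₁)].
= (0.0947/1.50)^(1.50/(1.50−0.0947)) = (0.06313)^(1.067) = 0.05241.

0.0524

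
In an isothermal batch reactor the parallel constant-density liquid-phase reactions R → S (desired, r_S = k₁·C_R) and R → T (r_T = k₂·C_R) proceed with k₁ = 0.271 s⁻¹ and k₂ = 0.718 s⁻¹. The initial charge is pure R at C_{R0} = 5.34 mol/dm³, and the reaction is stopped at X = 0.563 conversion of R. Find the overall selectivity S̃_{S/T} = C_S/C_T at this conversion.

C_R = C_{R0}(1−X) = 2.334 mol/dm³.
Both paths are first order in R, so the instantaneous fraction to S is constant: dC_S/d(−C_R) = k₁/(k₁+k₂) = 0.2740.
C_S = 0.2740·(C_{R0}−C_R) = 0.2740×3.006 = 0.824 mol/dm³.
C_T = (C_{R0}−C_R)−C_S = 2.183 mol/dm³; S̃_{S/T} = 0.8238/2.183 = 0.377.

0.377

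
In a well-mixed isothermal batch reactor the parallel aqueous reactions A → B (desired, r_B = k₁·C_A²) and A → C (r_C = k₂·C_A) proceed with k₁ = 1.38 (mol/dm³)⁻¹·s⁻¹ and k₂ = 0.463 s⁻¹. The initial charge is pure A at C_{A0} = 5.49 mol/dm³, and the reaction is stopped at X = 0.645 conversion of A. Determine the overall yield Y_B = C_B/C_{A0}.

0.588

C_A = C_{A0}(1−X) = 1.949 mol/dm³.
Along a PFR/batch, dC_C/dC_A = −r_C/(r_B+r_C) = −k₂/(k₂+k₁·C_A).
Integrating from C_{A0} to C_A: C_C = (0.463/1.38)·ln[(0.463+1.38·5.49)/(0.463+1.38·1.95)] = 0.3355·ln(8.039/3.153) = 0.3141 mol/dm³.
Then C_B = (C_{A0}−C_A) − C_C = 3.541 − 0.3141 = 3.227 mol/dm³.
Y_B = C_B/C_{A0} = 3.227/5.49 = 0.588.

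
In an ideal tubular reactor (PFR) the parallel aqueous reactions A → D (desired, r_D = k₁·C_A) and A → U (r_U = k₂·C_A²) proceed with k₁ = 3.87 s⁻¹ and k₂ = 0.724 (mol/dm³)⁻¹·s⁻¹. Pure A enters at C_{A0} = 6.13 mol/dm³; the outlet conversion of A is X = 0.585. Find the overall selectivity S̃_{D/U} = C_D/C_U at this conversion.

C_A = C_{A0}(1−X) = 2.544 mol/dm³.
Along a PFR/batch, dC_D/dC_A = −r_D/(r_D+r_U) = −k₁/(k₁+k₂·C_A).
Integrating from C_{A0} to C_A: C_D = (3.87/0.724)·ln[(3.87+0.724·6.13)/(3.87+0.724·2.54)] = 5.345·ln(8.308/5.712) = 2.003 mol/dm³.
C_U = (C_{A0}−C_A)−C_D = 1.583 mol/dm³; S̃_{D/U} = 2.003/1.583 = 1.27.

1.27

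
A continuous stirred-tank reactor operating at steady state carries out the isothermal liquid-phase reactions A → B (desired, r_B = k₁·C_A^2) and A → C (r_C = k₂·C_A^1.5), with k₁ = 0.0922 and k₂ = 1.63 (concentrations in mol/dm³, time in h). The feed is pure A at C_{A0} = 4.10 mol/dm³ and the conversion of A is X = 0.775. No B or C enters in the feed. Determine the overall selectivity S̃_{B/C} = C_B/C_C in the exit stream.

Exit C_A = C_{A0}(1−X) = 4.10×0.225 = 0.9225 mol/dm³.
Rates in a CSTR are evaluated at the outlet concentration: r_B = 0.0922×0.9225^2 = 0.07846, r_C = 1.63×0.9225^1.5 = 1.444.
Overall selectivity = C_B/C_C = r_Bτ/(r_Cτ) = r_B/r_C = 0.0543.

0.0543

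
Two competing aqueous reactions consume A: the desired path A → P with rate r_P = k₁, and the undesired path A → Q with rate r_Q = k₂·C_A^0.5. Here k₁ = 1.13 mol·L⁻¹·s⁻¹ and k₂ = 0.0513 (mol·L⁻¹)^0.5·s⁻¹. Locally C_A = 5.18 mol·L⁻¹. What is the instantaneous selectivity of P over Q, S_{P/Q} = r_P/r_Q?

9.68

S_{P/Q} = r_P/r_Q = (k₁)/(k₂·C_A^0.5) = (k₁/k₂)·C_A^-0.5.
= (1.13) / (0.0513×5.180^0.5) = 1.130/0.1168 = 9.68.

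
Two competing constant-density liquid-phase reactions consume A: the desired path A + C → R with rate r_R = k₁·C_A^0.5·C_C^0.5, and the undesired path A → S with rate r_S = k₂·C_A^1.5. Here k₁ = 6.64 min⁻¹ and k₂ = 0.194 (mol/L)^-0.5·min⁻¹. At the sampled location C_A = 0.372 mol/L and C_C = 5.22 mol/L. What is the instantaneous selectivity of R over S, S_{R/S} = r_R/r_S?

210

S_{R/S} = r_R/r_S = (k₁·C_A^0.5·C_C^0.5)/(k₂·C_A^1.5) = (k₁/k₂)·C_A⁻¹·C_C^0.5.
= (6.64×0.3720^0.5×5.220^0.5) / (0.194×0.3720^1.5) = 9.253/0.04402 = 210.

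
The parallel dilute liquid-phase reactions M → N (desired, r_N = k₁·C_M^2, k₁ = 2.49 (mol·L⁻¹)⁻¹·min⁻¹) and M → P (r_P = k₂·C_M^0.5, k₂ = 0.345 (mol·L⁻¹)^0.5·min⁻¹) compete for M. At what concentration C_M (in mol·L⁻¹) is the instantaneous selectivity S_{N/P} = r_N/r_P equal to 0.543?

S_{N/P} = (k₁/k₂)·C_M^1.5 ⇒ C_M = (S·k₂/k₁)^(1/1.5).
= (0.543×0.345/2.49)^(0.6667) = (0.07523)^(0.6667) = 0.178 mol·L⁻¹.

0.178 mol·L⁻¹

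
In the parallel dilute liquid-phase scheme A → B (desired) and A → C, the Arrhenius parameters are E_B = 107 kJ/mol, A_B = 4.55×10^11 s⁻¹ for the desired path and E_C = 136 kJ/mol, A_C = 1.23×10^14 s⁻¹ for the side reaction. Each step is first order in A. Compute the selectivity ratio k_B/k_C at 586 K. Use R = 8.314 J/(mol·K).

1.42

With equal orders, S_{B/C} = k_B/k_C = (A_B/A_C)·exp[(E_C−E_B)/(RT)].
(E_C−E_B)/(RT) = (136−107)×10³/(8.314×586) = 29000/4872 = 5.952.
k_B/k_C = (4.55×10^11/1.23×10^14)·exp(5.952) = 0.003699 × 384.7 = 1.42.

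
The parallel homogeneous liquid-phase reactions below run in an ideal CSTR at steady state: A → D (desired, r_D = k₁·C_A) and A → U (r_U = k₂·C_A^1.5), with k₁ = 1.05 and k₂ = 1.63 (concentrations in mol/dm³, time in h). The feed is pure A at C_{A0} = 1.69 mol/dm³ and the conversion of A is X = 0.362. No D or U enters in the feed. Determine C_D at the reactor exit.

Exit C_A = C_{A0}(1−X) = 1.69×0.638 = 1.078 mol/dm³.
In a CSTR the entire volume is at exit conditions, so r_D = 1.05×1.078 = 1.132 and r_U = 1.63×1.078^1.5 = 1.825.
Fraction of consumed A going to D: r_D/(r_D+r_U) = 0.3829.
C_D = 0.3829·C_{A0}·X = 0.3829×1.69×0.362 = 0.234 mol/dm³.

0.234 mol/dm³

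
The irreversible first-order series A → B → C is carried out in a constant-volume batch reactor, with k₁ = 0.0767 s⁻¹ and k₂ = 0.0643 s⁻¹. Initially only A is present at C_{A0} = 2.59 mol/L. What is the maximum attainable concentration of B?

Evaluating C_B at t_opt = ln(k₂/k₁)/(k₂−k₁) gives C_{B,max}/C_{A0} = (k₁/k₂)^[k₂/(k₂−k₁)].
= (0.0767/0.0643)^(0.0643/(0.0643−0.0767)) = (1.193)^(-5.185) = 0.4007.
C_{B,max} = 0.4007×2.59 = 1.04 mol/L.

1.04 mol/L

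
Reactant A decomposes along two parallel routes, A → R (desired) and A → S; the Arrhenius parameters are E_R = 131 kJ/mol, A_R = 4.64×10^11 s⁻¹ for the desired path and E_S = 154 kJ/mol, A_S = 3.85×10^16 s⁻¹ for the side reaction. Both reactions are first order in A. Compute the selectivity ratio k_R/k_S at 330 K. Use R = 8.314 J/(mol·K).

0.0527

With equal orders, S_{R/S} = k_R/k_S = (A_R/A_S)·exp[(E_S−E_R)/(RT)].
(E_S−E_R)/(RT) = (154−131)×10³/(8.314×330) = 23000/2744 = 8.383.
k_R/k_S = (4.64×10^11/3.85×10^16)·exp(8.383) = 1.205×10^-5 × 4372 = 0.0527.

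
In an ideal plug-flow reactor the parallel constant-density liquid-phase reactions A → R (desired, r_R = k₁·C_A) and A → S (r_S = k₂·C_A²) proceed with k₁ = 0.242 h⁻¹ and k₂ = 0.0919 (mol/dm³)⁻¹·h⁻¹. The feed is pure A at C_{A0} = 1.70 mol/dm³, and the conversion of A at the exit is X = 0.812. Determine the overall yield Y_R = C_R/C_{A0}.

C_A = C_{A0}(1−X) = 0.3196 mol/dm³.
Along a PFR/batch, dC_R/dC_A = −r_R/(r_R+r_S) = −k₁/(k₁+k₂·C_A).
Integrating from C_{A0} to C_A: C_R = (0.242/0.0919)·ln[(0.242+0.0919·1.70)/(0.242+0.0919·0.320)] = 2.633·ln(0.3982/0.2714) = 1.010 mol/dm³.
Y_R = C_R/C_{A0} = 1.010/1.70 = 0.594.

0.594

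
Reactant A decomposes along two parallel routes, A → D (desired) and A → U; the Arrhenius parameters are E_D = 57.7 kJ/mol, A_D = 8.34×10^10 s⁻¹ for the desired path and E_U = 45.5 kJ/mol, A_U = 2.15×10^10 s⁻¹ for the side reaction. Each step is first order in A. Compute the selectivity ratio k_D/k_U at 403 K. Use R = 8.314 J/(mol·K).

Since both paths have the same order in A, the concentration cancels and S_{D/U} = k_D/k_U = (A_D/A_U)·exp[(E_U−E_D)/(RT)].
(E_U−E_D)/(RT) = (45.5−57.7)×10³/(8.314×403) = -12200/3351 = -3.641.
k_D/k_U = (8.34×10^10/2.15×10^10)·exp(-3.641) = 3.879 × 0.02622 = 0.102.

0.102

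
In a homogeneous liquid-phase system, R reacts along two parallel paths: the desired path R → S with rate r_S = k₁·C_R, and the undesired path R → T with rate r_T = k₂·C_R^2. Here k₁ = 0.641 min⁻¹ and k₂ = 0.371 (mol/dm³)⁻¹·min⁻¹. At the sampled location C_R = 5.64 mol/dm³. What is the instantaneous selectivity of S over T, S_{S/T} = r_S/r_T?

0.306

S_{S/T} = r_S/r_T = (k₁·C_R)/(k₂·C_R^2) = (k₁/k₂)·C_R⁻¹.
= (0.641×5.640) / (0.371×5.640^2) = 3.615/11.80 = 0.306.
The undesired path is higher order in R, so low C_R (CSTR or dilute feed) favours S.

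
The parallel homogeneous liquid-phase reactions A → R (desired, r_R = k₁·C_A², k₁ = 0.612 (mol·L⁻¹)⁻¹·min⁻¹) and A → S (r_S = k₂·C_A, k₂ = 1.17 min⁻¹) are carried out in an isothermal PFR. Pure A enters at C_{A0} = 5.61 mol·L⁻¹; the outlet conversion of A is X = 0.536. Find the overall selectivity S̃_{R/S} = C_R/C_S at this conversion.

2.08

C_A = C_{A0}(1−X) = 2.603 mol·L⁻¹.
Along a PFR/batch, dC_S/dC_A = −r_S/(r_R+r_S) = −k₂/(k₂+k₁·C_A).
Integrating from C_{A0} to C_A: C_S = (1.17/0.612)·ln[(1.17+0.612·5.61)/(1.17+0.612·2.60)] = 1.912·ln(4.603/2.763) = 0.9758 mol·L⁻¹.
Then C_R = (C_{A0}−C_A) − C_S = 3.007 − 0.9758 = 2.031 mol·L⁻¹.
S̃_{R/S} = C_R/C_S = 2.031/0.9758 = 2.08.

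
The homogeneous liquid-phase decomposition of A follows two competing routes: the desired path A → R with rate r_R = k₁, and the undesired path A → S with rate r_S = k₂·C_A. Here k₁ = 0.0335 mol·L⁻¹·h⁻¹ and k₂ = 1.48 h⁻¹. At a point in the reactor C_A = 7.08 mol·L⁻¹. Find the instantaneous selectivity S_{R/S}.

S_{R/S} = r_R/r_S = (k₁)/(k₂·C_A) = (k₁/k₂)·C_A⁻¹.
= (0.0335) / (1.48×7.080) = 0.03350/10.48 = 0.00320.

0.00320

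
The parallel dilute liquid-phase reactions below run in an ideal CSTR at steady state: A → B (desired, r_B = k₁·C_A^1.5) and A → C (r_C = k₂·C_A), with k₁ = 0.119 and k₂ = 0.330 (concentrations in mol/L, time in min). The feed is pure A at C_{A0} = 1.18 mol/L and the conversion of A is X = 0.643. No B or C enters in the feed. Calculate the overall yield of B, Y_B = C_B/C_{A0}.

Exit C_A = C_{A0}(1−X) = 1.18×0.357 = 0.4213 mol/L.
A CSTR operates uniformly at the exit composition, giving r_B = 0.03254 and r_C = 0.1390 (each k·C_A^n at C_A = 0.4213).
Fraction of consumed A going to B: r_B/(r_B+r_C) = 0.1897.
C_B = 0.1897·C_{A0}·X = 0.1897×1.18×0.643 = 0.144 mol/L; Y_B = C_B/C_{A0} = 0.122.

0.122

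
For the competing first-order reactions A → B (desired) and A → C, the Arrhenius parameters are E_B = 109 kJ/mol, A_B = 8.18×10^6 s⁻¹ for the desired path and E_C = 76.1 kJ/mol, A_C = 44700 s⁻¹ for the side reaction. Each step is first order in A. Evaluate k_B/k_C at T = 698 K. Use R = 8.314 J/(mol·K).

0.631

k_B/k_C = (A_B/A_C)·exp[−(E_B−E_C)/(RT)] = (A_B/A_C)·exp[(E_C−E_B)/(RT)].
(E_C−E_B)/(RT) = (76.1−109)×10³/(8.314×698) = -32900/5803 = -5.669.
k_B/k_C = (8.18×10^6/44700)·exp(-5.669) = 183.0 × 0.003450 = 0.631.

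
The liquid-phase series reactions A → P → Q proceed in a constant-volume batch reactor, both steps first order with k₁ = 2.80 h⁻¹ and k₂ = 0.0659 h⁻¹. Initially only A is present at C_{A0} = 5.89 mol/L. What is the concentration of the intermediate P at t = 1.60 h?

5.36 mol/L

For first-order series with pure A initially, C_P(t) = k₁C_{A0}/(k₂−k₁)·(e^(−k₁t) − e^(−k₂t)).
e^(−k₁t) = e^(−2.80×1.60) = e^(−4.480) = 0.01133; e^(−k₂t) = e^(−0.1054) = 0.8999.
C_P = 2.80×5.89/(0.0659−2.80) × (0.01133−0.8999) = (-6.032)×(-0.8886) = 5.360 mol/L.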